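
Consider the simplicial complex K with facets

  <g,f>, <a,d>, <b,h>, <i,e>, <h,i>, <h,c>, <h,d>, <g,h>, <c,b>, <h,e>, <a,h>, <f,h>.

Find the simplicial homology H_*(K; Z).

H_0 = Z,  H_1 = Z^4.

We work with the vertex ordering a < b < c < d < e < f < g < h < i. The simplices of K, each written with vertices in increasing order, are:

  0-simplices (9): a, b, c, d, e, f, g, h, i
  1-simplices (12): ad, ah, bc, bh, ch, dh, eh, ei, fg, fh, gh, hi

giving chain groups C_0 ≅ Z^9, C_1 ≅ Z^12.

The boundary map ∂_1: C_1 → C_0 sends each edge [p,q] (with p < q) to q − p. For instance
  ∂ah = h − a.
This gives a 9×12 integer matrix of rank 8; reducing to Smith normal form yields diagonal entries (1,1,1,1,1,1,1,1).

From H_k ≅ ker(∂_k) / im(∂_{k+1}) we obtain:

  H_0: rank C_0 − rank ∂_1 = 9 − 8 = 1, and the invariant factors of ∂_1 are all 1, so H_0 = Z.
  H_1: rank ker ∂_1 − rank ∂_2 = (12 − 8) − 0 = 4, and there is no ∂_2, so H_1 = Z^4.

As a check, the Euler characteristic is 9 − 12 = -3, which agrees with 1 − 4 = -3.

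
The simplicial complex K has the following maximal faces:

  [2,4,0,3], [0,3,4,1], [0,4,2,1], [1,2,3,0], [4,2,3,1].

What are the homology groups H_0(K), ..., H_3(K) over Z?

We work with the vertex ordering 0 < 1 < 2 < 3 < 4. The simplices of K, each written with vertices in increasing order, are:

  0-simplices (5): [0], [1], [2], [3], [4]
  1-simplices (10): [0,1], [0,2], [0,3], [0,4], [1,2], [1,3], [1,4], [2,3], [2,4], [3,4]
  2-simplices (10): [0,1,2], [0,1,3], [0,1,4], [0,2,3], [0,2,4], [0,3,4], [1,2,3], [1,2,4], [1,3,4], [2,3,4]
  3-simplices (5): [0,1,2,3], [0,1,2,4], [0,1,3,4], [0,2,3,4], [1,2,3,4]

Hence C_0 ≅ Z^5, C_1 ≅ Z^10, C_2 ≅ Z^10, C_3 ≅ Z^5.

∂_1: C_1 → C_0 is given by ∂[p,q] = [q] − [p].
As a 5×10 matrix over Z this has rank 4, with invariant factors (1,1,1,1).

The boundary map ∂_2: C_2 → C_1 acts by ∂[p,q,r] = [q,r] − [p,r] + [p,q]. For instance
  ∂[1,3,4] = [3,4] − [1,4] + [1,3],
  ∂[2,3,4] = [3,4] − [2,4] + [2,3].
This gives a 10×10 integer matrix of rank 6; reducing to Smith normal form yields diagonal entries (1,1,1,1,1,1).

Boundary ∂_3: C_3 → C_2 sends each 3-simplex σ to the alternating sum Σ_i (−1)^i (σ with its i-th vertex removed). For instance
  ∂[0,1,2,3] = [1,2,3] − [0,2,3] + [0,1,3] − [0,1,2],
  ∂[1,2,3,4] = [2,3,4] − [1,3,4] + [1,2,4] − [1,2,3].
The 10×5 boundary matrix has rank 4 and Smith normal form diag(1,1,1,1).

Reading off H_k = ker ∂_k / im ∂_{k+1}:

  H_0: rank C_0 − rank ∂_1 = 5 − 4 = 1, and the invariant factors of ∂_1 are all 1, so H_0 ≅ Z.
  H_1: rank ker ∂_1 − rank ∂_2 = (10 − 4) − 6 = 0, and the invariant factors of ∂_2 are all 1, so H_1 ≅ 0.
  H_2: rank ker ∂_2 − rank ∂_3 = (10 − 6) − 4 = 0, and the invariant factors of ∂_3 are all 1, so H_2 ≅ 0.
  H_3: rank ker ∂_3 − rank ∂_4 = (5 − 4) − 0 = 1, and there is no ∂_4, so H_3 ≅ Z.

H_0 = Z,  H_1 = 0,  H_2 = 0,  H_3 = Z.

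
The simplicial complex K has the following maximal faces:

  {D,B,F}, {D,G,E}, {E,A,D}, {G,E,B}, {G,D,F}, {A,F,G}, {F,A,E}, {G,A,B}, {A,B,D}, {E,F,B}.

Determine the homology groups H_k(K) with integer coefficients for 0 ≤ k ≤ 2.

H_0 ≅ Z,  H_1 ≅ Z/2,  H_2 = 0.

We work with the vertex ordering A < B < D < E < F < G. The simplices of K, each written with vertices in increasing order, are:

  0-simplices (6): A, B, D, E, F, G
  1-simplices (15): AB, AD, AE, AF, AG, BD, BE, BF, BG, DE, DF, DG, EF, EG, FG
  2-simplices (10): ABD, ABG, ADE, AEF, AFG, BDF, BEF, BEG, DEG, DFG

giving chain groups C_0 ≅ Z^6, C_1 ≅ Z^15, C_2 ≅ Z^10.

Boundary ∂_1: C_1 → C_0 sends each edge [p,q] (with p < q) to q − p. For instance
  ∂DF = F − D.
As a 6×15 matrix over Z this has rank 5, with invariant factors (1,1,1,1,1).

The boundary map ∂_2: C_2 → C_1 maps a triangle to the signed sum of its edges. For instance
  ∂ABG = BG − AG + AB,
  ∂BEG = EG − BG + BE.
The resulting 15×10 matrix has rank 10, and its Smith normal form has invariant factors (1,1,1,1,1,1,1,1,1,2).

Computing H_k = (kernel of ∂_k) / (image of ∂_{k+1}):

  H_0: rank C_0 − rank ∂_1 = 6 − 5 = 1, and the invariant factors of ∂_1 are all 1, so H_0 ≅ Z.
  H_1: rank ker ∂_1 − rank ∂_2 = (15 − 5) − 10 = 0, and ∂_2 has invariant factor 2 > 1, so H_1 ≅ Z/2.
  H_2: rank ker ∂_2 − rank ∂_3 = (10 − 10) − 0 = 0, and there is no ∂_3, so H_2 ≅ 0.

As a check, the Euler characteristic is 6 − 15 + 10 = 1, which agrees with 1 − 0 + 0 = 1.
(K is a triangulation of the real projective plane RP^2.)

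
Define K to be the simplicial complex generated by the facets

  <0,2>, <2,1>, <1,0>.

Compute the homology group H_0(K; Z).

We work with the vertex ordering 0 < 1 < 2. The simplices of K, each written with vertices in increasing order, are:

  0-simplices (3): [0], [1], [2]
  1-simplices (3): [0,1], [0,2], [1,2]

Hence C_0 ≅ Z^3, C_1 ≅ Z^3.

∂_1: C_1 → C_0 maps an edge to its endpoints' difference, ∂[p,q] = q − p.
The 3×3 boundary matrix has rank 2 and Smith normal form diag(1,1).

From H_k ≅ ker(∂_k) / im(∂_{k+1}) we obtain:

  H_0: rank C_0 − rank ∂_1 = 3 − 2 = 1, and the invariant factors of ∂_1 are all 1, so H_0 ≅ Z.

(K is a triangulation of the circle S^1.)

H_0 ≅ Z.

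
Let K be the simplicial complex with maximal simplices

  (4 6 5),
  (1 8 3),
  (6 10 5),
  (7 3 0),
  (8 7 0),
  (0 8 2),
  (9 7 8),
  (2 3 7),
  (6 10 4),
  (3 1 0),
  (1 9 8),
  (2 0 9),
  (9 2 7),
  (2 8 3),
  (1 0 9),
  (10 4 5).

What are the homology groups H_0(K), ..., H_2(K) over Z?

We work with the vertex ordering 0 < 1 < 2 < 3 < 4 < 5 < 6 < 7 < 8 < 9 < 10. The simplices of K, each written with vertices in increasing order, are:

  0-simplices (11): [0], [1], [2], [3], [4], [5], [6], [7], [8], [9], [10]
  1-simplices (24): (24 of them)
  2-simplices (16): [0,1,3], [0,1,9], [0,2,8], [0,2,9], [0,3,7], [0,7,8], [1,3,8], [1,8,9], [2,3,7], [2,3,8], [2,7,9], [4,5,6], [4,5,10], [4,6,10], [5,6,10], [7,8,9]

giving chain groups C_0 ≅ Z^11, C_1 ≅ Z^24, C_2 ≅ Z^16.

∂_1: C_1 → C_0 sends each edge [p,q] (with p < q) to q − p. For instance
  ∂[5,6] = [6] − [5].
The 11×24 boundary matrix has rank 9 and Smith normal form diag(1,1,1,1,1,1,1,1,1).

Boundary ∂_2: C_2 → C_1 maps a triangle to the signed sum of its edges. For instance
  ∂[4,6,10] = [6,10] − [4,10] + [4,6],
  ∂[0,1,3] = [1,3] − [0,3] + [0,1].
This gives a 24×16 integer matrix of rank 15; reducing to Smith normal form yields diagonal entries (1,1,1,1,1,1,1,1,1,1,1,1,1,1,2).

From H_k ≅ ker(∂_k) / im(∂_{k+1}) we obtain:

  H_0: rank C_0 − rank ∂_1 = 11 − 9 = 2, and the invariant factors of ∂_1 are all 1, so H_0 = Z^2.
  H_1: rank ker ∂_1 − rank ∂_2 = (24 − 9) − 15 = 0, and ∂_2 has invariant factor 2 > 1, so H_1 = Z/2.
  H_2: rank ker ∂_2 − rank ∂_3 = (16 − 15) − 0 = 1, and there is no ∂_3, so H_2 = Z.

H_0 = Z^2,  H_1 = Z/2,  H_2 = Z.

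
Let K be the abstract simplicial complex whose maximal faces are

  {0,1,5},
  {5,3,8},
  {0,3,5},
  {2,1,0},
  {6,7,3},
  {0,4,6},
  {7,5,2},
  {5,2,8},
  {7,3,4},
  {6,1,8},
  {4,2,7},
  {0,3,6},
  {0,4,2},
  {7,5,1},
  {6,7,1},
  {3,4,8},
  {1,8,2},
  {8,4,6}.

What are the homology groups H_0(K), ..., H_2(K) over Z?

We work with the vertex ordering 0 < 1 < 2 < 3 < 4 < 5 < 6 < 7 < 8. The simplices of K, each written with vertices in increasing order, are:

  0-simplices (9): [0], [1], [2], [3], [4], [5], [6], [7], [8]
  1-simplices (27): (27 of them)
  2-simplices (18): [0,1,2], [0,1,5], [0,2,4], [0,3,5], [0,3,6], [0,4,6], [1,2,8], [1,5,7], [1,6,7], [1,6,8], [2,4,7], [2,5,7], [2,5,8], [3,4,7], [3,4,8], [3,5,8], [3,6,7], [4,6,8]

so the chain groups are C_0 ≅ Z^9, C_1 ≅ Z^27, C_2 ≅ Z^18.

Boundary ∂_1: C_1 → C_0 maps an edge to its endpoints' difference, ∂[p,q] = q − p. For instance
  ∂[4,6] = [6] − [4].
As a 9×27 matrix over Z this has rank 8, with invariant factors (1,1,1,1,1,1,1,1).

The boundary map ∂_2: C_2 → C_1 sends each 2-simplex [p,q,r] to [q,r] − [p,r] + [p,q]. For instance
  ∂[3,4,8] = [4,8] − [3,8] + [3,4],
  ∂[1,6,8] = [6,8] − [1,8] + [1,6].
The 27×18 boundary matrix has rank 18 and Smith normal form diag(1,1,1,1,1,1,1,1,1,1,1,1,1,1,1,1,1,2).

Reading off H_k = ker ∂_k / im ∂_{k+1}:

  H_0: rank C_0 − rank ∂_1 = 9 − 8 = 1, and the invariant factors of ∂_1 are all 1, so H_0 ≅ Z.
  H_1: rank ker ∂_1 − rank ∂_2 = (27 − 8) − 18 = 1, and ∂_2 has invariant factor 2 > 1, so H_1 ≅ Z ⊕ Z_2.
  H_2: rank ker ∂_2 − rank ∂_3 = (18 − 18) − 0 = 0, and there is no ∂_3, so H_2 ≅ 0.

H_0 = Z,  H_1 = Z ⊕ Z_2,  H_2 = 0.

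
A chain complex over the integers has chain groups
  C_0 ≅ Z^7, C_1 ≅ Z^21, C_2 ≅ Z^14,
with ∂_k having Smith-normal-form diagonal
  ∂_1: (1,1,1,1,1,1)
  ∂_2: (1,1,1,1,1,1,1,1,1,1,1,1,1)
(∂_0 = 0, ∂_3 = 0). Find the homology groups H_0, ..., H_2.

H_0: b_0 = 7 − 0 − 6 = 1; torsion from ∂_1 factors > 1: none. So H_0 = Z.
H_1: b_1 = 21 − 6 − 13 = 2; torsion from ∂_2 factors > 1: none. So H_1 = Z^2.
H_2: b_2 = 14 − 13 − 0 = 1; torsion from ∂_3 factors > 1: none. So H_2 = Z.

H_0 = Z,  H_1 = Z^2,  H_2 = Z.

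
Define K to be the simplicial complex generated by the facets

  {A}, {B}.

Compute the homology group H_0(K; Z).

H_0 = Z^2.

We work with the vertex ordering A < B. The simplices of K, each written with vertices in increasing order, are:

  0-simplices (2): A, B

so the chain groups are C_0 ≅ Z^2.

Computing H_k = (kernel of ∂_k) / (image of ∂_{k+1}):

  H_0: rank C_0 − rank ∂_1 = 2 − 0 = 2, and there is no ∂_1, so H_0 ≅ Z^2.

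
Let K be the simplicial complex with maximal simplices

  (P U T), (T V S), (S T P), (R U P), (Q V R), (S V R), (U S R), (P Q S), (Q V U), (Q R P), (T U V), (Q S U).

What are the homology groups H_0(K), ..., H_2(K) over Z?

H_0 = Z,  H_1 = Z/2,  H_2 = 0.

Take the total order P < Q < R < S < T < U < V on the vertex set. Then K (dimension 2) consists of the simplices:

  0-simplices (7): P, Q, R, S, T, U, V
  1-simplices (18): PQ, PR, PS, PT, PU, QR, QS, QU, QV, RS, RU, RV, ST, SU, SV, TU, TV, UV
  2-simplices (12): PQR, PQS, PRU, PST, PTU, QRV, QSU, QUV, RSU, RSV, STV, TUV

Hence C_0 ≅ Z^7, C_1 ≅ Z^18, C_2 ≅ Z^12.

∂_1: C_1 → C_0 maps an edge to its endpoints' difference, ∂[p,q] = q − p. For instance
  ∂SU = U − S.
The resulting 7×18 matrix has rank 6, and its Smith normal form has invariant factors (1,1,1,1,1,1).

Boundary ∂_2: C_2 → C_1 maps a triangle to the signed sum of its edges. For instance
  ∂STV = TV − SV + ST,
  ∂QUV = UV − QV + QU.
The resulting 18×12 matrix has rank 12, and its Smith normal form has invariant factors (1,1,1,1,1,1,1,1,1,1,1,2).

Now H_k = ker ∂_k / im ∂_{k+1}, so:

  H_0: rank C_0 − rank ∂_1 = 7 − 6 = 1, and the invariant factors of ∂_1 are all 1, so H_0 ≅ Z.
  H_1: rank ker ∂_1 − rank ∂_2 = (18 − 6) − 12 = 0, and ∂_2 has invariant factor 2 > 1, so H_1 ≅ Z/2.
  H_2: rank ker ∂_2 − rank ∂_3 = (12 − 12) − 0 = 0, and there is no ∂_3, so H_2 ≅ 0.

As a check, the Euler characteristic is 7 − 18 + 12 = 1, which agrees with 1 − 0 + 0 = 1.
(K is a triangulation of the real projective plane RP^2.)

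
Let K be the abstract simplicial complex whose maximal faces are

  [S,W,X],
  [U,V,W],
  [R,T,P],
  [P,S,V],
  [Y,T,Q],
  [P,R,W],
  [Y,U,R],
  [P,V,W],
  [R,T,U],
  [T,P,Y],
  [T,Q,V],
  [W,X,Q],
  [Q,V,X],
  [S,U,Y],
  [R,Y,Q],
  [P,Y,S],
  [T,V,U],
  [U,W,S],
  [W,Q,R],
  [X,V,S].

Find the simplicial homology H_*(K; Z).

Take the total order P < Q < R < S < T < U < V < W < X < Y on the vertex set. Then K (dimension 2) consists of the simplices:

  0-simplices (10): P, Q, R, S, T, U, V, W, X, Y
  1-simplices (30): PR, PS, PT, PV, PW, PY, QR, QT, QV, QW, QX, QY, RT, RU, RW, RY, SU, SV, SW, SX, SY, TU, TV, TY, UV, UW, UY, VW, VX, WX
  2-simplices (20): PRT, PRW, PSV, PSY, PTY, PVW, QRW, QRY, QTV, QTY, QVX, QWX, RTU, RUY, SUW, SUY, SVX, SWX, TUV, UVW

so the chain groups are C_0 ≅ Z^10, C_1 ≅ Z^30, C_2 ≅ Z^20.

The boundary map ∂_1: C_1 → C_0 sends each edge [p,q] (with p < q) to q − p. For instance
  ∂QW = W − Q.
The 10×30 boundary matrix has rank 9 and Smith normal form diag(1,1,1,1,1,1,1,1,1).

∂_2: C_2 → C_1 acts by ∂[p,q,r] = [q,r] − [p,r] + [p,q]. For instance
  ∂PRT = RT − PT + PR,
  ∂QTY = TY − QY + QT.
The 30×20 boundary matrix has rank 20 and Smith normal form diag(1,1,1,1,1,1,1,1,1,1,1,1,1,1,1,1,1,1,1,2).

Now H_k = ker ∂_k / im ∂_{k+1}, so:

  H_0: rank C_0 − rank ∂_1 = 10 − 9 = 1, and the invariant factors of ∂_1 are all 1, so H_0 ≅ Z.
  H_1: rank ker ∂_1 − rank ∂_2 = (30 − 9) − 20 = 1, and ∂_2 has invariant factor 2 > 1, so H_1 ≅ Z ⊕ Z/2.
  H_2: rank ker ∂_2 − rank ∂_3 = (20 − 20) − 0 = 0, and there is no ∂_3, so H_2 ≅ 0.

H_0 ≅ Z,  H_1 ≅ Z ⊕ Z/2,  H_2 = 0.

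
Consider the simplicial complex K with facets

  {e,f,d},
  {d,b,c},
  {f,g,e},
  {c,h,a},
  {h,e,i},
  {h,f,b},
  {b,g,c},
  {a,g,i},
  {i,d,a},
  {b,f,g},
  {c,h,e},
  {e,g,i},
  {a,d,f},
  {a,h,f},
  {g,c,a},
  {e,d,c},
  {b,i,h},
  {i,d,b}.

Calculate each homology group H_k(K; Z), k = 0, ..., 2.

H_0 = Z,  H_1 = Z^2,  H_2 = Z.

Fix the vertex order a < b < c < d < e < f < g < h < i and write every simplex with vertices in increasing order. Then dim K = 2 and the simplices of K are:

  0-simplices (9): a, b, c, d, e, f, g, h, i
  1-simplices (27): ac, ad, af, ag, ah, ai, bc, bd, bf, bg, bh, bi, cd, ce, cg, ch, de, df, di, ef, eg, eh, ei, fg, fh, gi, hi
  2-simplices (18): acg, ach, adf, adi, afh, agi, bcd, bcg, bdi, bfg, bfh, bhi, cde, ceh, def, efg, egi, ehi

giving chain groups C_0 ≅ Z^9, C_1 ≅ Z^27, C_2 ≅ Z^18.

∂_1: C_1 → C_0 is given by ∂[p,q] = [q] − [p].
As a 9×27 matrix over Z this has rank 8, with invariant factors (1,1,1,1,1,1,1,1).

∂_2: C_2 → C_1 maps a triangle to the signed sum of its edges. For instance
  ∂agi = gi − ai + ag,
  ∂ach = ch − ah + ac.
The resulting 27×18 matrix has rank 17, and its Smith normal form has invariant factors (1,1,1,1,1,1,1,1,1,1,1,1,1,1,1,1,1).

Now H_k = ker ∂_k / im ∂_{k+1}, so:

  H_0: rank C_0 − rank ∂_1 = 9 − 8 = 1, and the invariant factors of ∂_1 are all 1, so H_0 = Z.
  H_1: rank ker ∂_1 − rank ∂_2 = (27 − 8) − 17 = 2, and the invariant factors of ∂_2 are all 1, so H_1 = Z^2.
  H_2: rank ker ∂_2 − rank ∂_3 = (18 − 17) − 0 = 1, and there is no ∂_3, so H_2 = Z.

(K is a triangulation of the torus T^2.)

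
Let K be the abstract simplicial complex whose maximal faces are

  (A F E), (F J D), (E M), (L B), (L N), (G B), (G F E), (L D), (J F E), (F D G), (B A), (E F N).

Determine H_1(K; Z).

H_1 ≅ Z^3.

Fix the vertex order A < B < D < E < F < G < J < L < M < N and write every simplex with vertices in increasing order. Then dim K = 2 and the simplices of K are:

  0-simplices (10): A, B, D, E, F, G, J, L, M, N
  1-simplices (18): AB, AE, AF, BG, BL, DF, DG, DJ, DL, EF, EG, EJ, EM, EN, FG, FJ, FN, LN
  2-simplices (6): AEF, DFG, DFJ, EFG, EFJ, EFN

so the chain groups are C_0 ≅ Z^10, C_1 ≅ Z^18, C_2 ≅ Z^6.

∂_1: C_1 → C_0 is given by ∂[p,q] = [q] − [p]. For instance
  ∂DL = L − D.
This gives a 10×18 integer matrix of rank 9; reducing to Smith normal form yields diagonal entries (1,1,1,1,1,1,1,1,1).

∂_2: C_2 → C_1 acts by ∂[p,q,r] = [q,r] − [p,r] + [p,q]. For instance
  ∂EFG = FG − EG + EF,
  ∂EFJ = FJ − EJ + EF.
The resulting 18×6 matrix has rank 6, and its Smith normal form has invariant factors (1,1,1,1,1,1).

From H_k ≅ ker(∂_k) / im(∂_{k+1}) we obtain:

  H_1: rank ker ∂_1 − rank ∂_2 = (18 − 9) − 6 = 3, and the invariant factors of ∂_2 are all 1, so H_1 ≅ Z^3.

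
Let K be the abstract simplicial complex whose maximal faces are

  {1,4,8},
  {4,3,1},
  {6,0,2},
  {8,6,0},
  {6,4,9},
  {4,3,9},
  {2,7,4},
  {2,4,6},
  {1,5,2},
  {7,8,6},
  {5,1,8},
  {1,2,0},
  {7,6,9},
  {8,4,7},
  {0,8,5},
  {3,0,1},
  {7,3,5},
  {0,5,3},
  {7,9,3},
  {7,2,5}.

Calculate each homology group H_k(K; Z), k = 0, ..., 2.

H_0 = Z,  H_1 = Z ⊕ Z/2,  H_2 = 0.

Take the total order 0 < 1 < 2 < 3 < 4 < 5 < 6 < 7 < 8 < 9 on the vertex set. Then K (dimension 2) consists of the simplices:

  0-simplices (10): [0], [1], [2], [3], [4], [5], [6], [7], [8], [9]
  1-simplices (30): (30 of them)
  2-simplices (20): (20 of them)

Hence C_0 ≅ Z^10, C_1 ≅ Z^30, C_2 ≅ Z^20.

The boundary map ∂_1: C_1 → C_0 maps an edge to its endpoints' difference, ∂[p,q] = q − p. For instance
  ∂[6,9] = [9] − [6].
This gives a 10×30 integer matrix of rank 9; reducing to Smith normal form yields diagonal entries (1,1,1,1,1,1,1,1,1).

The boundary map ∂_2: C_2 → C_1 acts by ∂[p,q,r] = [q,r] − [p,r] + [p,q]. For instance
  ∂[6,7,9] = [7,9] − [6,9] + [6,7],
  ∂[3,7,9] = [7,9] − [3,9] + [3,7].
The resulting 30×20 matrix has rank 20, and its Smith normal form has invariant factors (1,1,1,1,1,1,1,1,1,1,1,1,1,1,1,1,1,1,1,2).

Reading off H_k = ker ∂_k / im ∂_{k+1}:

  H_0: rank C_0 − rank ∂_1 = 10 − 9 = 1, and the invariant factors of ∂_1 are all 1, so H_0 = Z.
  H_1: rank ker ∂_1 − rank ∂_2 = (30 − 9) − 20 = 1, and ∂_2 has invariant factor 2 > 1, so H_1 = Z ⊕ Z/2.
  H_2: rank ker ∂_2 − rank ∂_3 = (20 − 20) − 0 = 0, and there is no ∂_3, so H_2 = 0.

As a check, the Euler characteristic is 10 − 30 + 20 = 0, which agrees with 1 − 1 + 0 = 0.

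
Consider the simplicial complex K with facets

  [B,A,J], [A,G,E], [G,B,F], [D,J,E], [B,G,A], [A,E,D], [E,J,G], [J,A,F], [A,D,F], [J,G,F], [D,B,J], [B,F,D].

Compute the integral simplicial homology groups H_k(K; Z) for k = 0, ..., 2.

Order the vertices as A < B < D < E < F < G < J. Listing each simplex with vertices in this order, K has dimension 2 with simplices:

  0-simplices (7): A, B, D, E, F, G, J
  1-simplices (18): AB, AD, AE, AF, AG, AJ, BD, BF, BG, BJ, DE, DF, DJ, EG, EJ, FG, FJ, GJ
  2-simplices (12): ABG, ABJ, ADE, ADF, AEG, AFJ, BDF, BDJ, BFG, DEJ, EGJ, FGJ

so the chain groups are C_0 ≅ Z^7, C_1 ≅ Z^18, C_2 ≅ Z^12.

Boundary ∂_1: C_1 → C_0 maps an edge to its endpoints' difference, ∂[p,q] = q − p. For instance
  ∂DJ = J − D.
This gives a 7×18 integer matrix of rank 6; reducing to Smith normal form yields diagonal entries (1,1,1,1,1,1).

Boundary ∂_2: C_2 → C_1 sends each 2-simplex [p,q,r] to [q,r] − [p,r] + [p,q]. For instance
  ∂ADE = DE − AE + AD,
  ∂BFG = FG − BG + BF.
The resulting 18×12 matrix has rank 12, and its Smith normal form has invariant factors (1,1,1,1,1,1,1,1,1,1,1,2).

From H_k ≅ ker(∂_k) / im(∂_{k+1}) we obtain:

  H_0: rank C_0 − rank ∂_1 = 7 − 6 = 1, and the invariant factors of ∂_1 are all 1, so H_0 = Z.
  H_1: rank ker ∂_1 − rank ∂_2 = (18 − 6) − 12 = 0, and ∂_2 has invariant factor 2 > 1, so H_1 = Z_2.
  H_2: rank ker ∂_2 − rank ∂_3 = (12 − 12) − 0 = 0, and there is no ∂_3, so H_2 = 0.

As a check, the Euler characteristic is 7 − 18 + 12 = 1, which agrees with 1 − 0 + 0 = 1.
(K is a triangulation of the real projective plane RP^2.)

H_0 = Z,  H_1 = Z_2,  H_2 = 0.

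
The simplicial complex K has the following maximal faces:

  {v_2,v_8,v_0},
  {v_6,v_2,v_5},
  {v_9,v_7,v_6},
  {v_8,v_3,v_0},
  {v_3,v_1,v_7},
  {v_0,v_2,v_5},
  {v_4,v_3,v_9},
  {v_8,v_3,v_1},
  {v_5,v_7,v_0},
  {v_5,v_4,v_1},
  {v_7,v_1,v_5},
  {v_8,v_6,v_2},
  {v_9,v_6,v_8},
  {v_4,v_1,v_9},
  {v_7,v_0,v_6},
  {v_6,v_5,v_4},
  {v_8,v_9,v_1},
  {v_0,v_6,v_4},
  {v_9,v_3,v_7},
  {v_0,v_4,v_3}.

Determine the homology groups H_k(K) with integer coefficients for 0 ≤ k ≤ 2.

H_0 = Z,  H_1 = Z ⊕ Z_2,  H_2 = 0.

Take the total order v_0 < v_1 < v_2 < v_3 < v_4 < v_5 < v_6 < v_7 < v_8 < v_9 on the vertex set. Then K (dimension 2) consists of the simplices:

  0-simplices (10): [v_0], [v_1], [v_2], [v_3], [v_4], [v_5], [v_6], [v_7], [v_8], [v_9]
  1-simplices (30): (30 of them)
  2-simplices (20): (20 of them)

giving chain groups C_0 ≅ Z^10, C_1 ≅ Z^30, C_2 ≅ Z^20.

Boundary ∂_1: C_1 → C_0 is given by ∂[p,q] = [q] − [p]. For instance
  ∂[v_7,v_9] = [v_9] − [v_7].
The resulting 10×30 matrix has rank 9, and its Smith normal form has invariant factors (1,1,1,1,1,1,1,1,1).

The boundary map ∂_2: C_2 → C_1 sends each 2-simplex [p,q,r] to [q,r] − [p,r] + [p,q]. For instance
  ∂[v_3,v_7,v_9] = [v_7,v_9] − [v_3,v_9] + [v_3,v_7],
  ∂[v_0,v_4,v_6] = [v_4,v_6] − [v_0,v_6] + [v_0,v_4].
As a 30×20 matrix over Z this has rank 20, with invariant factors (1,1,1,1,1,1,1,1,1,1,1,1,1,1,1,1,1,1,1,2).

Reading off H_k = ker ∂_k / im ∂_{k+1}:

  H_0: rank C_0 − rank ∂_1 = 10 − 9 = 1, and the invariant factors of ∂_1 are all 1, so H_0 ≅ Z.
  H_1: rank ker ∂_1 − rank ∂_2 = (30 − 9) − 20 = 1, and ∂_2 has invariant factor 2 > 1, so H_1 ≅ Z ⊕ Z_2.
  H_2: rank ker ∂_2 − rank ∂_3 = (20 − 20) − 0 = 0, and there is no ∂_3, so H_2 ≅ 0.

As a check, the Euler characteristic is 10 − 30 + 20 = 0, which agrees with 1 − 1 + 0 = 0.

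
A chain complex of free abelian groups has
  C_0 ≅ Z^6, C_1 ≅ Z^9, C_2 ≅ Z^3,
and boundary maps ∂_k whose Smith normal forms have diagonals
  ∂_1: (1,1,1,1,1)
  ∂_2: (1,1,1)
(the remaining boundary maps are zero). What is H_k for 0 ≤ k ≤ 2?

H_0: b_0 = 6 − 0 − 5 = 1; torsion from ∂_1 factors > 1: none. So H_0 ≅ Z.
H_1: b_1 = 9 − 5 − 3 = 1; torsion from ∂_2 factors > 1: none. So H_1 ≅ Z.
H_2: b_2 = 3 − 3 − 0 = 0; torsion from ∂_3 factors > 1: none. So H_2 ≅ 0.

H_0 ≅ Z,  H_1 ≅ Z,  H_2 = 0.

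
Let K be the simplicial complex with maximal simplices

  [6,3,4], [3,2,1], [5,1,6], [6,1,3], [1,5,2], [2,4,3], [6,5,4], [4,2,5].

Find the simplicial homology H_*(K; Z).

H_0 ≅ Z,  H_1 = 0,  H_2 ≅ Z.

Fix the vertex order 1 < 2 < 3 < 4 < 5 < 6 and write every simplex with vertices in increasing order. Then dim K = 2 and the simplices of K are:

  0-simplices (6): [1], [2], [3], [4], [5], [6]
  1-simplices (12): [1,2], [1,3], [1,5], [1,6], [2,3], [2,4], [2,5], [3,4], [3,6], [4,5], [4,6], [5,6]
  2-simplices (8): [1,2,3], [1,2,5], [1,3,6], [1,5,6], [2,3,4], [2,4,5], [3,4,6], [4,5,6]

Hence C_0 ≅ Z^6, C_1 ≅ Z^12, C_2 ≅ Z^8.

∂_1: C_1 → C_0 maps an edge to its endpoints' difference, ∂[p,q] = q − p.
This gives a 6×12 integer matrix of rank 5; reducing to Smith normal form yields diagonal entries (1,1,1,1,1).

The boundary map ∂_2: C_2 → C_1 maps a triangle to the signed sum of its edges. For instance
  ∂[2,3,4] = [3,4] − [2,4] + [2,3],
  ∂[1,2,5] = [2,5] − [1,5] + [1,2].
As a 12×8 matrix over Z this has rank 7, with invariant factors (1,1,1,1,1,1,1).

Computing H_k = (kernel of ∂_k) / (image of ∂_{k+1}):

  H_0: rank C_0 − rank ∂_1 = 6 − 5 = 1, and the invariant factors of ∂_1 are all 1, so H_0 ≅ Z.
  H_1: rank ker ∂_1 − rank ∂_2 = (12 − 5) − 7 = 0, and the invariant factors of ∂_2 are all 1, so H_1 ≅ 0.
  H_2: rank ker ∂_2 − rank ∂_3 = (8 − 7) − 0 = 1, and there is no ∂_3, so H_2 ≅ Z.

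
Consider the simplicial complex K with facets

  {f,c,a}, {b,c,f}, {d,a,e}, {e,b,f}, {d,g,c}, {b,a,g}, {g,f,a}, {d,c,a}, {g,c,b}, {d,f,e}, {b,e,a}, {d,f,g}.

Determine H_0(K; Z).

Fix the vertex order a < b < c < d < e < f < g and write every simplex with vertices in increasing order. Then dim K = 2 and the simplices of K are:

  0-simplices (7): a, b, c, d, e, f, g
  1-simplices (18): ab, ac, ad, ae, af, ag, bc, be, bf, bg, cd, cf, cg, de, df, dg, ef, fg
  2-simplices (12): abe, abg, acd, acf, ade, afg, bcf, bcg, bef, cdg, def, dfg

so the chain groups are C_0 ≅ Z^7, C_1 ≅ Z^18, C_2 ≅ Z^12.

The boundary map ∂_1: C_1 → C_0 is given by ∂[p,q] = [q] − [p].
This gives a 7×18 integer matrix of rank 6; reducing to Smith normal form yields diagonal entries (1,1,1,1,1,1).

The boundary map ∂_2: C_2 → C_1 sends each 2-simplex [p,q,r] to [q,r] − [p,r] + [p,q]. For instance
  ∂dfg = fg − dg + df,
  ∂abg = bg − ag + ab.
The resulting 18×12 matrix has rank 12, and its Smith normal form has invariant factors (1,1,1,1,1,1,1,1,1,1,1,2).

Computing H_k = (kernel of ∂_k) / (image of ∂_{k+1}):

  H_0: rank C_0 − rank ∂_1 = 7 − 6 = 1, and the invariant factors of ∂_1 are all 1, so H_0 = Z.

H_0 = Z.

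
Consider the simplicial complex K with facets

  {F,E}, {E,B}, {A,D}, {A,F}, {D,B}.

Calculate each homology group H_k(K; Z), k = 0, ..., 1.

Fix the vertex order A < B < D < E < F and write every simplex with vertices in increasing order. Then dim K = 1 and the simplices of K are:

  0-simplices (5): A, B, D, E, F
  1-simplices (5): AD, AF, BD, BE, EF

so the chain groups are C_0 ≅ Z^5, C_1 ≅ Z^5.

The boundary map ∂_1: C_1 → C_0 maps an edge to its endpoints' difference, ∂[p,q] = q − p. For instance
  ∂BE = E − B.
The 5×5 boundary matrix has rank 4 and Smith normal form diag(1,1,1,1).

Reading off H_k = ker ∂_k / im ∂_{k+1}:

  H_0: rank C_0 − rank ∂_1 = 5 − 4 = 1, and the invariant factors of ∂_1 are all 1, so H_0 = Z.
  H_1: rank ker ∂_1 − rank ∂_2 = (5 − 4) − 0 = 1, and there is no ∂_2, so H_1 = Z.

(K is a triangulation of the circle S^1.)

H_0 ≅ Z,  H_1 ≅ Z.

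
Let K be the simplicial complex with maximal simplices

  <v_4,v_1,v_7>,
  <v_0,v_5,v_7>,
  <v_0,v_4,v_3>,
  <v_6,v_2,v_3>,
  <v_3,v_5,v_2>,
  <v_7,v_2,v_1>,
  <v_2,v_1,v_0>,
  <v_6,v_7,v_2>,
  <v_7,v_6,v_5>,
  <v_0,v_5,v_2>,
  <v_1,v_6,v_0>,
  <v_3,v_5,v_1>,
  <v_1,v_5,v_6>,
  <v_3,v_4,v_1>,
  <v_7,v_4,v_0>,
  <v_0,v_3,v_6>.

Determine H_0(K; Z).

Fix the vertex order v_0 < v_1 < v_2 < v_3 < v_4 < v_5 < v_6 < v_7 and write every simplex with vertices in increasing order. Then dim K = 2 and the simplices of K are:

  0-simplices (8): [v_0], [v_1], [v_2], [v_3], [v_4], [v_5], [v_6], [v_7]
  1-simplices (24): (24 of them)
  2-simplices (16): (16 of them)

giving chain groups C_0 ≅ Z^8, C_1 ≅ Z^24, C_2 ≅ Z^16.

∂_1: C_1 → C_0 sends each edge [p,q] (with p < q) to q − p.
The 8×24 boundary matrix has rank 7 and Smith normal form diag(1,1,1,1,1,1,1).

Boundary ∂_2: C_2 → C_1 maps a triangle to the signed sum of its edges. For instance
  ∂[v_2,v_3,v_6] = [v_3,v_6] − [v_2,v_6] + [v_2,v_3],
  ∂[v_0,v_1,v_6] = [v_1,v_6] − [v_0,v_6] + [v_0,v_1].
The 24×16 boundary matrix has rank 15 and Smith normal form diag(1,1,1,1,1,1,1,1,1,1,1,1,1,1,1).

Now H_k = ker ∂_k / im ∂_{k+1}, so:

  H_0: rank C_0 − rank ∂_1 = 8 − 7 = 1, and the invariant factors of ∂_1 are all 1, so H_0 = Z.

H_0 ≅ Z.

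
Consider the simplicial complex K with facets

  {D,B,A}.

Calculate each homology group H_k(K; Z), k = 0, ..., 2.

H_0 = Z,  H_1 = 0,  H_2 = 0.

Take the total order A < B < D on the vertex set. Then K (dimension 2) consists of the simplices:

  0-simplices (3): A, B, D
  1-simplices (3): AB, AD, BD
  2-simplices (1): ABD

Hence C_0 ≅ Z^3, C_1 ≅ Z^3, C_2 ≅ Z^1.

Boundary ∂_1: C_1 → C_0 maps an edge to its endpoints' difference, ∂[p,q] = q − p. For instance
  ∂BD = D − B.
The resulting 3×3 matrix has rank 2, and its Smith normal form has invariant factors (1,1).

∂_2: C_2 → C_1 acts by ∂[p,q,r] = [q,r] − [p,r] + [p,q]. For instance
  ∂ABD = BD − AD + AB.
As a 3×1 matrix over Z this has rank 1, with invariant factors (1).

Now H_k = ker ∂_k / im ∂_{k+1}, so:

  H_0: rank C_0 − rank ∂_1 = 3 − 2 = 1, and the invariant factors of ∂_1 are all 1, so H_0 = Z.
  H_1: rank ker ∂_1 − rank ∂_2 = (3 − 2) − 1 = 0, and the invariant factors of ∂_2 are all 1, so H_1 = 0.
  H_2: rank ker ∂_2 − rank ∂_3 = (1 − 1) − 0 = 0, and there is no ∂_3, so H_2 = 0.

As a check, the Euler characteristic is 3 − 3 + 1 = 1, which agrees with 1 − 0 + 0 = 1.
(K is a triangulation of the 2-simplex.)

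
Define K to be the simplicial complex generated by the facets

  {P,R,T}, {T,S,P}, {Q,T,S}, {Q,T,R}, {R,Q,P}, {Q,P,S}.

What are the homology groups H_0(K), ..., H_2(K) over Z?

H_0 = Z,  H_1 = 0,  H_2 = Z.

K has 5 vertices, 9 edges, 6 triangles.
rank ∂_0 = 0, rank ∂_1 = 4 ⇒ b_0 = 5 − 0 − 4 = 1; all invariant factors of ∂_1 are 1 so no torsion. So H_0 ≅ Z.
rank ∂_1 = 4, rank ∂_2 = 5 ⇒ b_1 = 9 − 4 − 5 = 0; all invariant factors of ∂_2 are 1 so no torsion. So H_1 ≅ 0.
rank ∂_2 = 5, rank ∂_3 = 0 ⇒ b_2 = 6 − 5 − 0 = 1. So H_2 ≅ Z.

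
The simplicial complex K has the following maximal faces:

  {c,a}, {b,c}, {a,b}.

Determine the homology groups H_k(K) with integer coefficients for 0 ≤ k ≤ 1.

K has 3 vertices, 3 edges.
rank ∂_0 = 0, rank ∂_1 = 2 ⇒ b_0 = 3 − 0 − 2 = 1; all invariant factors of ∂_1 are 1 so no torsion. So H_0 = Z.
rank ∂_1 = 2, rank ∂_2 = 0 ⇒ b_1 = 3 − 2 − 0 = 1. So H_1 = Z.

H_0 ≅ Z,  H_1 ≅ Z.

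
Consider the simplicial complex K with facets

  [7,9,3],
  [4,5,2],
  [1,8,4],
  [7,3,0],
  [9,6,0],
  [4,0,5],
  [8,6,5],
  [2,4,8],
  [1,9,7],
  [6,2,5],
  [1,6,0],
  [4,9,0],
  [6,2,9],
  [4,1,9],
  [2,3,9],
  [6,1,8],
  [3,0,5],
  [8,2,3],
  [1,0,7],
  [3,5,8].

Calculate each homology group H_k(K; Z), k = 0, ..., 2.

H_0 = Z,  H_1 = Z ⊕ Z_2,  H_2 = 0.

Order the vertices as 0 < 1 < 2 < 3 < 4 < 5 < 6 < 7 < 8 < 9. Listing each simplex with vertices in this order, K has dimension 2 with simplices:

  0-simplices (10): [0], [1], [2], [3], [4], [5], [6], [7], [8], [9]
  1-simplices (30): (30 of them)
  2-simplices (20): (20 of them)

giving chain groups C_0 ≅ Z^10, C_1 ≅ Z^30, C_2 ≅ Z^20.

The boundary map ∂_1: C_1 → C_0 maps an edge to its endpoints' difference, ∂[p,q] = q − p. For instance
  ∂[2,5] = [5] − [2].
The 10×30 boundary matrix has rank 9 and Smith normal form diag(1,1,1,1,1,1,1,1,1).

Boundary ∂_2: C_2 → C_1 acts by ∂[p,q,r] = [q,r] − [p,r] + [p,q]. For instance
  ∂[2,6,9] = [6,9] − [2,9] + [2,6],
  ∂[0,1,7] = [1,7] − [0,7] + [0,1].
As a 30×20 matrix over Z this has rank 20, with invariant factors (1,1,1,1,1,1,1,1,1,1,1,1,1,1,1,1,1,1,1,2).

Now H_k = ker ∂_k / im ∂_{k+1}, so:

  H_0: rank C_0 − rank ∂_1 = 10 − 9 = 1, and the invariant factors of ∂_1 are all 1, so H_0 ≅ Z.
  H_1: rank ker ∂_1 − rank ∂_2 = (30 − 9) − 20 = 1, and ∂_2 has invariant factor 2 > 1, so H_1 ≅ Z ⊕ Z_2.
  H_2: rank ker ∂_2 − rank ∂_3 = (20 − 20) − 0 = 0, and there is no ∂_3, so H_2 ≅ 0.

As a check, the Euler characteristic is 10 − 30 + 20 = 0, which agrees with 1 − 1 + 0 = 0.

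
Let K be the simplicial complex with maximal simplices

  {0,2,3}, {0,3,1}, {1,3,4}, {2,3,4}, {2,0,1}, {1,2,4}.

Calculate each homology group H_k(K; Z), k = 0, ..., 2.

Fix the vertex order 0 < 1 < 2 < 3 < 4 and write every simplex with vertices in increasing order. Then dim K = 2 and the simplices of K are:

  0-simplices (5): [0], [1], [2], [3], [4]
  1-simplices (9): [0,1], [0,2], [0,3], [1,2], [1,3], [1,4], [2,3], [2,4], [3,4]
  2-simplices (6): [0,1,2], [0,1,3], [0,2,3], [1,2,4], [1,3,4], [2,3,4]

Hence C_0 ≅ Z^5, C_1 ≅ Z^9, C_2 ≅ Z^6.

Boundary ∂_1: C_1 → C_0 maps an edge to its endpoints' difference, ∂[p,q] = q − p.
The 5×9 boundary matrix has rank 4 and Smith normal form diag(1,1,1,1).

∂_2: C_2 → C_1 acts by ∂[p,q,r] = [q,r] − [p,r] + [p,q]. For instance
  ∂[0,1,3] = [1,3] − [0,3] + [0,1],
  ∂[0,1,2] = [1,2] − [0,2] + [0,1].
The 9×6 boundary matrix has rank 5 and Smith normal form diag(1,1,1,1,1).

Now H_k = ker ∂_k / im ∂_{k+1}, so:

  H_0: rank C_0 − rank ∂_1 = 5 − 4 = 1, and the invariant factors of ∂_1 are all 1, so H_0 = Z.
  H_1: rank ker ∂_1 − rank ∂_2 = (9 − 4) − 5 = 0, and the invariant factors of ∂_2 are all 1, so H_1 = 0.
  H_2: rank ker ∂_2 − rank ∂_3 = (6 − 5) − 0 = 1, and there is no ∂_3, so H_2 = Z.

H_0 = Z,  H_1 = 0,  H_2 = Z.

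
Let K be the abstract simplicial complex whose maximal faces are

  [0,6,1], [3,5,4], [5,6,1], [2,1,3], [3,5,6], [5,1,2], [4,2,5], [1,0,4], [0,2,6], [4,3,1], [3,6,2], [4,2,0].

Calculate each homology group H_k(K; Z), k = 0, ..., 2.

H_0 ≅ Z,  H_1 ≅ Z/2Z,  H_2 = 0.

Take the total order 0 < 1 < 2 < 3 < 4 < 5 < 6 on the vertex set. Then K (dimension 2) consists of the simplices:

  0-simplices (7): [0], [1], [2], [3], [4], [5], [6]
  1-simplices (18): [0,1], [0,2], [0,4], [0,6], [1,2], [1,3], [1,4], [1,5], [1,6], [2,3], [2,4], [2,5], [2,6], [3,4], [3,5], [3,6], [4,5], [5,6]
  2-simplices (12): [0,1,4], [0,1,6], [0,2,4], [0,2,6], [1,2,3], [1,2,5], [1,3,4], [1,5,6], [2,3,6], [2,4,5], [3,4,5], [3,5,6]

so the chain groups are C_0 ≅ Z^7, C_1 ≅ Z^18, C_2 ≅ Z^12.

Boundary ∂_1: C_1 → C_0 is given by ∂[p,q] = [q] − [p]. For instance
  ∂[3,6] = [6] − [3].
As a 7×18 matrix over Z this has rank 6, with invariant factors (1,1,1,1,1,1).

∂_2: C_2 → C_1 maps a triangle to the signed sum of its edges. For instance
  ∂[0,1,6] = [1,6] − [0,6] + [0,1],
  ∂[1,2,5] = [2,5] − [1,5] + [1,2].
The 18×12 boundary matrix has rank 12 and Smith normal form diag(1,1,1,1,1,1,1,1,1,1,1,2).

From H_k ≅ ker(∂_k) / im(∂_{k+1}) we obtain:

  H_0: rank C_0 − rank ∂_1 = 7 − 6 = 1, and the invariant factors of ∂_1 are all 1, so H_0 ≅ Z.
  H_1: rank ker ∂_1 − rank ∂_2 = (18 − 6) − 12 = 0, and ∂_2 has invariant factor 2 > 1, so H_1 ≅ Z/2Z.
  H_2: rank ker ∂_2 − rank ∂_3 = (12 − 12) − 0 = 0, and there is no ∂_3, so H_2 ≅ 0.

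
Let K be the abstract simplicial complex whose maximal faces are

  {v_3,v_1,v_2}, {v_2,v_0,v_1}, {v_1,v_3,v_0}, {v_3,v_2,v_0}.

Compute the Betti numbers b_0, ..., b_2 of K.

Fix the vertex order v_0 < v_1 < v_2 < v_3 and write every simplex with vertices in increasing order. Then dim K = 2 and the simplices of K are:

  0-simplices (4): [v_0], [v_1], [v_2], [v_3]
  1-simplices (6): [v_0,v_1], [v_0,v_2], [v_0,v_3], [v_1,v_2], [v_1,v_3], [v_2,v_3]
  2-simplices (4): [v_0,v_1,v_2], [v_0,v_1,v_3], [v_0,v_2,v_3], [v_1,v_2,v_3]

giving chain groups C_0 ≅ Z^4, C_1 ≅ Z^6, C_2 ≅ Z^4.

∂_1: C_1 → C_0 maps an edge to its endpoints' difference, ∂[p,q] = q − p.
The 4×6 boundary matrix has rank 3 and Smith normal form diag(1,1,1).

∂_2: C_2 → C_1 acts by ∂[p,q,r] = [q,r] − [p,r] + [p,q]. For instance
  ∂[v_0,v_1,v_2] = [v_1,v_2] − [v_0,v_2] + [v_0,v_1],
  ∂[v_0,v_2,v_3] = [v_2,v_3] − [v_0,v_3] + [v_0,v_2].
As a 6×4 matrix over Z this has rank 3, with invariant factors (1,1,1).

Computing H_k = (kernel of ∂_k) / (image of ∂_{k+1}):

  H_0: rank C_0 − rank ∂_1 = 4 − 3 = 1, and the invariant factors of ∂_1 are all 1, so H_0 ≅ Z.
  H_1: rank ker ∂_1 − rank ∂_2 = (6 − 3) − 3 = 0, and the invariant factors of ∂_2 are all 1, so H_1 ≅ 0.
  H_2: rank ker ∂_2 − rank ∂_3 = (4 − 3) − 0 = 1, and there is no ∂_3, so H_2 ≅ Z.

As a check, the Euler characteristic is 4 − 6 + 4 = 2, which agrees with 1 − 0 + 1 = 2.

Hence the Betti numbers are b_0 = 1, b_1 = 0, b_2 = 1.

b_0 = 1, b_1 = 0, b_2 = 1.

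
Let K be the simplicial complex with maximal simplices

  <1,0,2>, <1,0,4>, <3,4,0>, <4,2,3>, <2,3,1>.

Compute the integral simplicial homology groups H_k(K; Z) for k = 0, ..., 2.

Order the vertices as 0 < 1 < 2 < 3 < 4. Listing each simplex with vertices in this order, K has dimension 2 with simplices:

  0-simplices (5): [0], [1], [2], [3], [4]
  1-simplices (10): [0,1], [0,2], [0,3], [0,4], [1,2], [1,3], [1,4], [2,3], [2,4], [3,4]
  2-simplices (5): [0,1,2], [0,1,4], [0,3,4], [1,2,3], [2,3,4]

giving chain groups C_0 ≅ Z^5, C_1 ≅ Z^10, C_2 ≅ Z^5.

The boundary map ∂_1: C_1 → C_0 is given by ∂[p,q] = [q] − [p].
The 5×10 boundary matrix has rank 4 and Smith normal form diag(1,1,1,1).

The boundary map ∂_2: C_2 → C_1 sends each 2-simplex [p,q,r] to [q,r] − [p,r] + [p,q]. For instance
  ∂[0,3,4] = [3,4] − [0,4] + [0,3],
  ∂[2,3,4] = [3,4] − [2,4] + [2,3].
The resulting 10×5 matrix has rank 5, and its Smith normal form has invariant factors (1,1,1,1,1).

Reading off H_k = ker ∂_k / im ∂_{k+1}:

  H_0: rank C_0 − rank ∂_1 = 5 − 4 = 1, and the invariant factors of ∂_1 are all 1, so H_0 ≅ Z.
  H_1: rank ker ∂_1 − rank ∂_2 = (10 − 4) − 5 = 1, and the invariant factors of ∂_2 are all 1, so H_1 ≅ Z.
  H_2: rank ker ∂_2 − rank ∂_3 = (5 − 5) − 0 = 0, and there is no ∂_3, so H_2 ≅ 0.

(K is a triangulation of the Möbius band.)

H_0 = Z,  H_1 = Z,  H_2 = 0.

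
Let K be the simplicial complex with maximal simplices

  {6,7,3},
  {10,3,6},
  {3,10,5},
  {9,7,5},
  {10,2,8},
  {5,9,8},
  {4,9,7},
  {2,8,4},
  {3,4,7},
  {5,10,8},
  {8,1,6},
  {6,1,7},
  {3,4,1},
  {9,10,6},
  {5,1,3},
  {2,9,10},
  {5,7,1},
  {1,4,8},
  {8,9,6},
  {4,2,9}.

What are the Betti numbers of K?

Fix the vertex order 1 < 2 < 3 < 4 < 5 < 6 < 7 < 8 < 9 < 10 and write every simplex with vertices in increasing order. Then dim K = 2 and the simplices of K are:

  0-simplices (10): [1], [2], [3], [4], [5], [6], [7], [8], [9], [10]
  1-simplices (30): (30 of them)
  2-simplices (20): (20 of them)

Hence C_0 ≅ Z^10, C_1 ≅ Z^30, C_2 ≅ Z^20.

∂_1: C_1 → C_0 sends each edge [p,q] (with p < q) to q − p.
The resulting 10×30 matrix has rank 9, and its Smith normal form has invariant factors (1,1,1,1,1,1,1,1,1).

Boundary ∂_2: C_2 → C_1 acts by ∂[p,q,r] = [q,r] − [p,r] + [p,q]. For instance
  ∂[3,6,10] = [6,10] − [3,10] + [3,6],
  ∂[2,4,8] = [4,8] − [2,8] + [2,4].
The resulting 30×20 matrix has rank 20, and its Smith normal form has invariant factors (1,1,1,1,1,1,1,1,1,1,1,1,1,1,1,1,1,1,1,2).

Reading off H_k = ker ∂_k / im ∂_{k+1}:

  H_0: rank C_0 − rank ∂_1 = 10 − 9 = 1, and the invariant factors of ∂_1 are all 1, so H_0 ≅ Z.
  H_1: rank ker ∂_1 − rank ∂_2 = (30 − 9) − 20 = 1, and ∂_2 has invariant factor 2 > 1, so H_1 ≅ Z ⊕ Z/2.
  H_2: rank ker ∂_2 − rank ∂_3 = (20 − 20) − 0 = 0, and there is no ∂_3, so H_2 ≅ 0.

As a check, the Euler characteristic is 10 − 30 + 20 = 0, which agrees with 1 − 1 + 0 = 0.
(K is a triangulation of the Klein bottle.)

Hence the Betti numbers are b_0 = 1, b_1 = 1, b_2 = 0.

b_0 = 1, b_1 = 1, b_2 = 0.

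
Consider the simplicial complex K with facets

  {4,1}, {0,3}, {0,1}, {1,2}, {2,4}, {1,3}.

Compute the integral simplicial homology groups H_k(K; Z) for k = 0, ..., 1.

Take the total order 0 < 1 < 2 < 3 < 4 on the vertex set. Then K (dimension 1) consists of the simplices:

  0-simplices (5): [0], [1], [2], [3], [4]
  1-simplices (6): [0,1], [0,3], [1,2], [1,3], [1,4], [2,4]

giving chain groups C_0 ≅ Z^5, C_1 ≅ Z^6.

∂_1: C_1 → C_0 sends each edge [p,q] (with p < q) to q − p.
The 5×6 boundary matrix has rank 4 and Smith normal form diag(1,1,1,1).

Computing H_k = (kernel of ∂_k) / (image of ∂_{k+1}):

  H_0: rank C_0 − rank ∂_1 = 5 − 4 = 1, and the invariant factors of ∂_1 are all 1, so H_0 = Z.
  H_1: rank ker ∂_1 − rank ∂_2 = (6 − 4) − 0 = 2, and there is no ∂_2, so H_1 = Z^2.

(K is a triangulation of a wedge of 2 circles.)

H_0 ≅ Z,  H_1 ≅ Z^2.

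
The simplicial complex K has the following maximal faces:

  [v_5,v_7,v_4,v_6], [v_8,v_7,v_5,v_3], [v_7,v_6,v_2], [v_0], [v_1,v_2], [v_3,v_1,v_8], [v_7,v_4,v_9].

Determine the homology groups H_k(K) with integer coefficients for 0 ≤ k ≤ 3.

Take the total order v_0 < v_1 < v_2 < v_3 < v_4 < v_5 < v_6 < v_7 < v_8 < v_9 on the vertex set. Then K (dimension 3) consists of the simplices:

  0-simplices (10): [v_0], [v_1], [v_2], [v_3], [v_4], [v_5], [v_6], [v_7], [v_8], [v_9]
  1-simplices (18): (18 of them)
  2-simplices (11): (11 of them)
  3-simplices (2): [v_3,v_5,v_7,v_8], [v_4,v_5,v_6,v_7]

Hence C_0 ≅ Z^10, C_1 ≅ Z^18, C_2 ≅ Z^11, C_3 ≅ Z^2.

Boundary ∂_1: C_1 → C_0 sends each edge [p,q] (with p < q) to q − p. For instance
  ∂[v_5,v_8] = [v_8] − [v_5].
The resulting 10×18 matrix has rank 8, and its Smith normal form has invariant factors (1,1,1,1,1,1,1,1).

∂_2: C_2 → C_1 maps a triangle to the signed sum of its edges. For instance
  ∂[v_4,v_6,v_7] = [v_6,v_7] − [v_4,v_7] + [v_4,v_6],
  ∂[v_5,v_7,v_8] = [v_7,v_8] − [v_5,v_8] + [v_5,v_7].
The 18×11 boundary matrix has rank 9 and Smith normal form diag(1,1,1,1,1,1,1,1,1).

Boundary ∂_3: C_3 → C_2 sends each 3-simplex σ to the alternating sum Σ_i (−1)^i (σ with its i-th vertex removed). For instance
  ∂[v_4,v_5,v_6,v_7] = [v_5,v_6,v_7] − [v_4,v_6,v_7] + [v_4,v_5,v_7] − [v_4,v_5,v_6],
  ∂[v_3,v_5,v_7,v_8] = [v_5,v_7,v_8] − [v_3,v_7,v_8] + [v_3,v_5,v_8] − [v_3,v_5,v_7].
The 11×2 boundary matrix has rank 2 and Smith normal form diag(1,1).

Reading off H_k = ker ∂_k / im ∂_{k+1}:

  H_0: rank C_0 − rank ∂_1 = 10 − 8 = 2, and the invariant factors of ∂_1 are all 1, so H_0 = Z^2.
  H_1: rank ker ∂_1 − rank ∂_2 = (18 − 8) − 9 = 1, and the invariant factors of ∂_2 are all 1, so H_1 = Z.
  H_2: rank ker ∂_2 − rank ∂_3 = (11 − 9) − 2 = 0, and the invariant factors of ∂_3 are all 1, so H_2 = 0.
  H_3: rank ker ∂_3 − rank ∂_4 = (2 − 2) − 0 = 0, and there is no ∂_4, so H_3 = 0.

H_0 ≅ Z^2,  H_1 ≅ Z,  H_2 = 0,  H_3 = 0.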